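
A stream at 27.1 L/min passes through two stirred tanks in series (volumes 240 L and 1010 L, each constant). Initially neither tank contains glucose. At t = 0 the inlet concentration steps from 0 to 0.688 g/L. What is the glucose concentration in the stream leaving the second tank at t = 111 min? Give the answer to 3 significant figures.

0.642 g/L

Species balance on tank i: dCᵢ/dt = (Cᵢ₋₁ − Cᵢ)/τᵢ with τᵢ = Vᵢ/Q.
τ₁ = 240/27.1 = 8.8561 min; τ₂ = 1010/27.1 = 37.269 min.
Tank 1: C₁ = C_in(1 − e^(−t/τ₁)). Tank 2 (τ₁ ≠ τ₂): C₂ = C_in[1 − (τ₁ e^(−t/τ₁) − τ₂ e^(−t/τ₂))/(τ₁ − τ₂)].
At t = 111: e^(−t/τ₁) = 3.6030e-06, e^(−t/τ₂) = 0.050878.
C₂ = 0.688·[1 − (8.8561·3.6030e-06 − 37.269·0.050878)/(-28.413)] = 0.688·0.93326 = 0.64209 g/L.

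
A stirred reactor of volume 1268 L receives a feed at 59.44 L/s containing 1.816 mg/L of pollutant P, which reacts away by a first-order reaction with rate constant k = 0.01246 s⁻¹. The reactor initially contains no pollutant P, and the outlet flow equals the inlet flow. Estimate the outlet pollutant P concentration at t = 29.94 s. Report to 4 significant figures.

V dC/dt = Q(C_in − C) − k V C.
This is linear with rate a = Q/V + k = 0.0593370 s⁻¹.
C_ss = Q C_in/(Q + kV) = 1.43466 mg/L; C(t) = C_ss + (C₀ − C_ss) e^(−a t).
C(29.94) = 1.43466 + (-1.43466)·e^(−0.0593370·29.94) = 1.43466 + (-1.43466)·0.169221 = 1.19189 mg/L.

1.192 mg/L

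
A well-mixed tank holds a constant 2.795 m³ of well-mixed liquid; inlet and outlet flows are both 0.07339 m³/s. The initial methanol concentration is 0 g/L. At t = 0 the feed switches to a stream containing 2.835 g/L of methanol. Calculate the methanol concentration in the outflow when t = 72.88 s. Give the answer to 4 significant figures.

2.417 g/L

Mass balance on the solute (V constant): V dC/dt = Q(C_in − C).
So dC/dt = (C_in − C)/τ with τ = V/Q = 2.795/0.07339 = 38.0842 s.
C approaches C_in exponentially: C(t) = C_in + (C₀ − C_in) e^(−t/τ).
C(72.88) = 2.835 + (0 − 2.835)·e^(−72.88/38.0842) = 2.835 + (-2.83500)·0.147540 = 2.41672 g/L.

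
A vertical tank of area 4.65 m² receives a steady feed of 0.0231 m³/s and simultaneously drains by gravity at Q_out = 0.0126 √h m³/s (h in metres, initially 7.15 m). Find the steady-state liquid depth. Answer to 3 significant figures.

3.36 m

A dh/dt = Q_in − 0.0126 √h. Steady state requires inflow = outflow:
Q_in = 0.0126 √h_ss ⇒ √h_ss = 0.0231/0.0126 = 1.8333.
h_ss = 1.8333² = 3.3611 m. (Since h₀ = 7.15 m > h_ss, the level will fall toward this value.)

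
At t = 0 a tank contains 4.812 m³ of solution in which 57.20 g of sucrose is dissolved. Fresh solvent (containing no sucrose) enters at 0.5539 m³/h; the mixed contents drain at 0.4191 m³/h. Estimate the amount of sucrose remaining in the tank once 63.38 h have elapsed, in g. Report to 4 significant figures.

Total volume: dV/dt = Q_in − Q_out = 0.134800 m³/h, so V(t) = 4.812 + 0.134800 t and V(63.38) = 13.3556 m³.
Solute balance: dm/dt = 0 − Q_out C = −Q_out m/V(t).
dm/m = −Q_out dt/(V₀ + 0.134800 t); integrating gives ln(m/m₀) = −(Q_out/(Q_in−Q_out)) ln(V/V₀).
m = m₀ (V₀/V)^(Q_out/(Q_in−Q_out)) = 57.20 × (4.812/13.3556)^(3.10905) = 2.39350 g.

2.394 g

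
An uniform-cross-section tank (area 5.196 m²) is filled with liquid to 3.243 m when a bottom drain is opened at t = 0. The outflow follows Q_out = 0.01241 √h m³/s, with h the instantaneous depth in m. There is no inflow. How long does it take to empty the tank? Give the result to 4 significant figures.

Unsteady balance on liquid volume: A dh/dt = −0.01241 √h.
∫ h^(−1/2) dh = −(0.01241/A) ∫ dt, giving 2√h = 2√h₀ − (0.01241/A) t.
Tank is empty when √h = 0: t_empty = 2A√h₀/0.01241.
t_empty = 2·5.196·√3.243/0.01241 = 10.3920·1.80083/0.01241 = 1508.00 s.

1508 s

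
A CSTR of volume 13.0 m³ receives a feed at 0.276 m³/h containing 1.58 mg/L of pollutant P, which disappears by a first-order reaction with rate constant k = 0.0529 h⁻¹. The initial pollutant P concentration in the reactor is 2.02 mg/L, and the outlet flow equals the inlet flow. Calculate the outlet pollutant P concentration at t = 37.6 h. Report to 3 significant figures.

V dC/dt = Q(C_in − C) − k V C.
dC/dt = (Q/V) C_in − (Q/V + k) C; effective rate a = Q/V + k = 0.021231 + 0.0529 = 0.074131 h⁻¹.
C_ss = Q C_in/(Q + kV) = 0.45251 mg/L; C(t) = C_ss + (C₀ − C_ss) e^(−a t).
C(37.6) = 0.45251 + (1.5675)·e^(−0.074131·37.6) = 0.45251 + (1.5675)·0.061586 = 0.54904 mg/L.

0.549 mg/L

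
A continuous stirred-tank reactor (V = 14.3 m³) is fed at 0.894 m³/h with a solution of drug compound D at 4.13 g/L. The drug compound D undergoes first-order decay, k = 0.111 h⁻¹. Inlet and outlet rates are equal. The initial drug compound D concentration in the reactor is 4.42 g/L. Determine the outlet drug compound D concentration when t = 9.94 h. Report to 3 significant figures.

2.01 g/L

V dC/dt = Q(C_in − C) − k V C.
dC/dt = (Q/V) C_in − (Q/V + k) C; effective rate a = Q/V + k = 0.062517 + 0.111 = 0.17352 h⁻¹.
C_ss = Q C_in/(Q + kV) = 1.4880 g/L; C(t) = C_ss + (C₀ − C_ss) e^(−a t).
C(9.94) = 1.4880 + (2.9320)·e^(−0.17352·9.94) = 1.4880 + (2.9320)·0.17822 = 2.0105 g/L.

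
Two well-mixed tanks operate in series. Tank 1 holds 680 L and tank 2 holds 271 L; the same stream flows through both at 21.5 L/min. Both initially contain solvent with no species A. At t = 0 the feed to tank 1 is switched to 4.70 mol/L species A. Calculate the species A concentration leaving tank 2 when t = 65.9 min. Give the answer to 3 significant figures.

Each tank obeys Vᵢ dCᵢ/dt = Q(Cᵢ₋₁ − Cᵢ), so τᵢ = Vᵢ/Q.
τ₁ = 680/21.5 = 31.628 min; τ₂ = 271/21.5 = 12.605 min.
Solving the cascade with C₁(0)=C₂(0)=0 gives C₂(t) = C_in[1 − (τ₁ e^(−t/τ₁) − τ₂ e^(−t/τ₂))/(τ₁ − τ₂)].
At t = 65.9: e^(−t/τ₁) = 0.12448, e^(−t/τ₂) = 0.0053630.
C₂ = 4.70·[1 − (31.628·0.12448 − 12.605·0.0053630)/(19.023)] = 4.70·0.79659 = 3.7440 mol/L.

3.74 mol/L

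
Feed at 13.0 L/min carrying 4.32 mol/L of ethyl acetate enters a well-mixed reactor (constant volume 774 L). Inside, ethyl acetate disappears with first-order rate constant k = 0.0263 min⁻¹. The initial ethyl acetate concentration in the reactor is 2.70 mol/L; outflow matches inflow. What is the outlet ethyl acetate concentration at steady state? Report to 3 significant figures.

Accumulation = in − out − consumed: V dC/dt = Q C_in − Q C − k V C.
Steady state (dC/dt = 0): C_ss = Q C_in/(Q + kV) = C_in/(1 + kV/Q).
C_ss = 13.0·4.32/(13.0 + 0.0263·774) = 56.160/33.356 = 1.6836 mol/L.

1.68 mol/L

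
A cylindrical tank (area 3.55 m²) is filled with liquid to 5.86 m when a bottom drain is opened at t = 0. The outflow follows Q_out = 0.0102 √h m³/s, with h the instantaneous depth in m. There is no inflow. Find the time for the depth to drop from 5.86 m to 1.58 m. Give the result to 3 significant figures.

A dh/dt = −Q_out = −0.0102 √h.
This is separable: 2 d(√h)/dt = −0.0102/A, so √h = √h₀ − (0.0102/(2A)) t.
t = 2A(√h₀ − √h)/0.0102 = 2·3.55·(√5.86 − √1.58)/0.0102
  = 7.1000 × (2.4207 − 1.2570) / 0.0102 = 810.07 s.

810 s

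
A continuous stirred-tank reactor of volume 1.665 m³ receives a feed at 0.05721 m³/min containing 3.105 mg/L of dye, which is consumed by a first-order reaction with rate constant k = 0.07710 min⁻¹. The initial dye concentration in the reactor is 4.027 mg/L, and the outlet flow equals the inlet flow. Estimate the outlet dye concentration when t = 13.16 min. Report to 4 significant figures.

1.665 mg/L

Species balance: V dC/dt = Q C_in − Q C − k V C.
dC/dt = (Q/V) C_in − (Q/V + k) C; effective rate a = Q/V + k = 0.0343604 + 0.07710 = 0.111460 min⁻¹.
C_ss = Q C_in/(Q + kV) = 0.957192 mg/L; C(t) = C_ss + (C₀ − C_ss) e^(−a t).
C(13.16) = 0.957192 + (3.06981)·e^(−0.111460·13.16) = 0.957192 + (3.06981)·0.230658 = 1.66527 mg/L.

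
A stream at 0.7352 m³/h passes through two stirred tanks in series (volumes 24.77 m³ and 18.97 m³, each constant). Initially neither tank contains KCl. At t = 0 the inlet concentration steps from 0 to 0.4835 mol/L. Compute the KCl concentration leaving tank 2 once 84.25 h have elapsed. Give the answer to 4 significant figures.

Each tank obeys Vᵢ dCᵢ/dt = Q(Cᵢ₋₁ − Cᵢ), so τᵢ = Vᵢ/Q.
τ₁ = 24.77/0.7352 = 33.6915 h; τ₂ = 18.97/0.7352 = 25.8025 h.
Tank 1: C₁ = C_in(1 − e^(−t/τ₁)). Tank 2 (τ₁ ≠ τ₂): C₂ = C_in[1 − (τ₁ e^(−t/τ₁) − τ₂ e^(−t/τ₂))/(τ₁ − τ₂)].
At t = 84.25: e^(−t/τ₁) = 0.0820333, e^(−t/τ₂) = 0.0381898.
C₂ = 0.4835·[1 − (33.6915·0.0820333 − 25.8025·0.0381898)/(7.88901)] = 0.4835·0.774568 = 0.374504 mol/L.

0.3745 mol/L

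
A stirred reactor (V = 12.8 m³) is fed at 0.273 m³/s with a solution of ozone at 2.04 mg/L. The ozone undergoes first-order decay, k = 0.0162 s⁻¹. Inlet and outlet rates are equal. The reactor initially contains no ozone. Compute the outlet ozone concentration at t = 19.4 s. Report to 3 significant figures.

0.600 mg/L

V dC/dt = Q(C_in − C) − k V C.
This is linear with rate a = Q/V + k = 0.037528 s⁻¹.
C_ss = Q C_in/(Q + kV) = 1.1594 mg/L; C(t) = C_ss + (C₀ − C_ss) e^(−a t).
C(19.4) = 1.1594 + (-1.1594)·e^(−0.037528·19.4) = 1.1594 + (-1.1594)·0.48285 = 0.59957 mg/L.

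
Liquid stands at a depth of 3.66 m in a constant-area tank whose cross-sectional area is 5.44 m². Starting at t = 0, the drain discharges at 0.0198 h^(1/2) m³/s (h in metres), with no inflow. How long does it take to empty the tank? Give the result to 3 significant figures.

A dh/dt = −Q_out = −0.0198 √h.
∫ h^(−1/2) dh = −(0.0198/A) ∫ dt, giving 2√h = 2√h₀ − (0.0198/A) t.
Tank is empty when √h = 0: t_empty = 2A√h₀/0.0198.
t_empty = 2·5.44·√3.66/0.0198 = 10.880·1.9131/0.0198 = 1051.2 s.

1050 s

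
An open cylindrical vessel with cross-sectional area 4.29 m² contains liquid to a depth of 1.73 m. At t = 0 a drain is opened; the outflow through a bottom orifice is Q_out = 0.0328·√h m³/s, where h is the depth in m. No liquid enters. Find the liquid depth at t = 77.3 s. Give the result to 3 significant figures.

1.04 m

With no inflow, A dh/dt = −0.0328 √h.
∫ h^(−1/2) dh = −(0.0328/A) ∫ dt, giving 2√h = 2√h₀ − (0.0328/A) t.
√h = √1.73 − 0.0328·77.3/(2·4.29) = 1.3153 − 0.29551 = 1.0198.
h = 1.0198² = 1.0400 m.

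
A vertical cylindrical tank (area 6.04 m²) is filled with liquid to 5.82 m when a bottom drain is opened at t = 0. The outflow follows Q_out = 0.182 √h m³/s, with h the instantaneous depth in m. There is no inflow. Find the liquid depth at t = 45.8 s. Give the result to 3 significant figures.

Accumulation of liquid (constant cross-section A): A dh/dt = −0.182 √h.
This is separable: 2 d(√h)/dt = −0.182/A, so √h = √h₀ − (0.182/(2A)) t.
√h = √5.82 − 0.182·45.8/(2·6.04) = 2.4125 − 0.69003 = 1.7224.
h = 1.7224² = 2.9668 m.

2.97 m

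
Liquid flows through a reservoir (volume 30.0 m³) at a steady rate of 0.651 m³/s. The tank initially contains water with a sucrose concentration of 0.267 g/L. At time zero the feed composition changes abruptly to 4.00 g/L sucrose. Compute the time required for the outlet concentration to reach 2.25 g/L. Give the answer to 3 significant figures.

Species balance: V dC/dt = Q(C_in − C) ⇒ τ = V/Q = 46.083 s.
C(t) = C_in + (C₀ − C_in) e^(−t/τ). Set C = 2.25 and solve for t:
e^(−t/τ) = (C − C_in)/(C₀ − C_in) = (2.25 − 4.00)/(0.267 − 4.00) = 0.46879
t = −τ ln(…) = 46.083 × 0.75760 = 34.912 s.

34.9 s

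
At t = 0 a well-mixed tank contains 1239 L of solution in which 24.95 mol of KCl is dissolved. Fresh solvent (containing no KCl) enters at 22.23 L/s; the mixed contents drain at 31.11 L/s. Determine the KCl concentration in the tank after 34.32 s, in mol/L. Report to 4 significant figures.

0.009932 mol/L

Let m(t) be the amount of KCl. Volume: V(t) = V₀ + (Q_in − Q_out) t = 1239 − 8.88000 t; V(34.32) = 934.238 L.
Solute balance: dm/dt = 0 − Q_out C = −Q_out m/V(t).
Separate: dm/m = −Q_out dt/V(t) ⇒ ln(m/m₀) = −(Q_out/(Q_in−Q_out)) ln(V/V₀).
m = m₀ (V₀/V)^(Q_out/(Q_in−Q_out)) = 24.95 × (1239/934.238)^(-3.50338) = 9.27916 mol.
C = m/V = 9.27916/934.238 = 0.00993233 mol/L.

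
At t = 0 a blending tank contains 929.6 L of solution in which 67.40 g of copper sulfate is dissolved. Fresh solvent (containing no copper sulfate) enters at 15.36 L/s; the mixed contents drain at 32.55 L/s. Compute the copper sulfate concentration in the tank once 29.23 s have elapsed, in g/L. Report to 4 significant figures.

Total volume: dV/dt = Q_in − Q_out = -17.1900 L/s, so V(t) = 929.6 − 17.1900 t and V(29.23) = 427.136 L.
Solute balance: dm/dt = 0 − Q_out C = −Q_out m/V(t).
Separate: dm/m = −Q_out dt/V(t) ⇒ ln(m/m₀) = −(Q_out/(Q_in−Q_out)) ln(V/V₀).
m = m₀ (V₀/V)^(Q_out/(Q_in−Q_out)) = 67.40 × (929.6/427.136)^(-1.89354) = 15.4580 g.
C = m/V = 15.4580/427.136 = 0.0361899 g/L.

0.03619 g/L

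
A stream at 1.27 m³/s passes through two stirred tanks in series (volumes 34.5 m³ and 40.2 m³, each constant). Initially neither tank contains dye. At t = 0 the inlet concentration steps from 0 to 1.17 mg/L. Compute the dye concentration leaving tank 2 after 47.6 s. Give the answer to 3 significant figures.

Time constants: τᵢ = Vᵢ/Q for each well-mixed tank.
τ₁ = 34.5/1.27 = 27.165 s; τ₂ = 40.2/1.27 = 31.654 s.
Solving the cascade with C₁(0)=C₂(0)=0 gives C₂(t) = C_in[1 − (τ₁ e^(−t/τ₁) − τ₂ e^(−t/τ₂))/(τ₁ − τ₂)].
At t = 47.6: e^(−t/τ₁) = 0.17339, e^(−t/τ₂) = 0.22229.
C₂ = 1.17·[1 − (27.165·0.17339 − 31.654·0.22229)/(-4.4882)] = 1.17·0.48173 = 0.56362 mg/L.

0.564 mg/L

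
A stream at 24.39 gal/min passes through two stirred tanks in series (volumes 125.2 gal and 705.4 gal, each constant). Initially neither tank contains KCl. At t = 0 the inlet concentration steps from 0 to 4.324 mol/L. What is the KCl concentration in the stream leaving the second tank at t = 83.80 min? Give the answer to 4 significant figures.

Each tank obeys Vᵢ dCᵢ/dt = Q(Cᵢ₋₁ − Cᵢ), so τᵢ = Vᵢ/Q.
τ₁ = 125.2/24.39 = 5.13325 min; τ₂ = 705.4/24.39 = 28.9217 min.
Solving the cascade with C₁(0)=C₂(0)=0 gives C₂(t) = C_in[1 − (τ₁ e^(−t/τ₁) − τ₂ e^(−t/τ₂))/(τ₁ − τ₂)].
At t = 83.80: e^(−t/τ₁) = 8.13149e-08, e^(−t/τ₂) = 0.0551621.
C₂ = 4.324·[1 − (5.13325·8.13149e-08 − 28.9217·0.0551621)/(-23.7884)] = 4.324·0.932935 = 4.03401 mol/L.

4.034 mol/L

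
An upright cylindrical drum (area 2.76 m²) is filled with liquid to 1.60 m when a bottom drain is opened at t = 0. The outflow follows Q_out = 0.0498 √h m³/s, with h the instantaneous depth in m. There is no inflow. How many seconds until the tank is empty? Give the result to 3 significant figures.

A dh/dt = −Q_out = −0.0498 √h.
∫ h^(−1/2) dh = −(0.0498/A) ∫ dt, giving 2√h = 2√h₀ − (0.0498/A) t.
Tank is empty when √h = 0: t_empty = 2A√h₀/0.0498.
t_empty = 2·2.76·√1.60/0.0498 = 5.5200·1.2649/0.0498 = 140.21 s.

140 s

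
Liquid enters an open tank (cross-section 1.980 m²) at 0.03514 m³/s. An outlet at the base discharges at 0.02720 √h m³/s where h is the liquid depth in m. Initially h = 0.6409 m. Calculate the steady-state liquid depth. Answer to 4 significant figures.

1.669 m

Level balance: A dh/dt = 0.03514 − 0.02720 √h. Setting dh/dt = 0:
Q_in = 0.02720 √h_ss ⇒ √h_ss = 0.03514/0.02720 = 1.29191.
h_ss = 1.29191² = 1.66904 m. (Since h₀ = 0.6409 m < h_ss, the level will rise toward this value.)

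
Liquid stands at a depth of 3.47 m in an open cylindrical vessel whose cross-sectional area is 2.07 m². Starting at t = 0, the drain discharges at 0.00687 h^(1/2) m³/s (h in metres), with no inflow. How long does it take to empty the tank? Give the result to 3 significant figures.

Volume balance on the tank: A dh/dt = −0.00687 √h.
This is separable: 2 d(√h)/dt = −0.00687/A, so √h = √h₀ − (0.00687/(2A)) t.
Tank is empty when √h = 0: t_empty = 2A√h₀/0.00687.
t_empty = 2·2.07·√3.47/0.00687 = 4.1400·1.8628/0.00687 = 1122.6 s.

1120 s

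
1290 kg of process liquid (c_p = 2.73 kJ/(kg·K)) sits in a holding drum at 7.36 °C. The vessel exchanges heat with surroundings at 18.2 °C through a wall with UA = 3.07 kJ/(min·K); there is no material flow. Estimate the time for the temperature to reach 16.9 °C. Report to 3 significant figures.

M c_p dT/dt = −UA(T − T_amb).
τ = M c_p/UA = 1147.1 min; T_ss = T_amb = 18.200 °C.
T(t) = T_ss + (T₀ − T_ss)e^(−t/τ); set T = 16.9:
t = −τ ln[(T − T_ss)/(T₀ − T_ss)] = −1147.1 · ln(0.11993) = 2432.9 min.

2430 min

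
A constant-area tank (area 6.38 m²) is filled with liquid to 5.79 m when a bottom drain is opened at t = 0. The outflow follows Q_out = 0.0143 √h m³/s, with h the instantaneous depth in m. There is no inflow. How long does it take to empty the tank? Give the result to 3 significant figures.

2150 s

With no inflow, A dh/dt = −0.0143 √h.
Separate and integrate: 2(√h − √h₀) = −(0.0143/A) t.
Tank is empty when √h = 0: t_empty = 2A√h₀/0.0143.
t_empty = 2·6.38·√5.79/0.0143 = 12.760·2.4062/0.0143 = 2147.1 s.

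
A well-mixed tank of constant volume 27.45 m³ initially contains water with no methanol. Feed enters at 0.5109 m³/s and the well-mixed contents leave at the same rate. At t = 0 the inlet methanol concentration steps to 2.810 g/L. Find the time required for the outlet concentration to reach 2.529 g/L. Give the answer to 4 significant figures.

Species balance: V dC/dt = Q(C_in − C) ⇒ τ = V/Q = 53.7287 s.
C(t) = C_in + (C₀ − C_in) e^(−t/τ). Set C = 2.529 and solve for t:
e^(−t/τ) = (C − C_in)/(C₀ − C_in) = (2.529 − 2.810)/(0 − 2.810) = 0.100000
t = −τ ln(…) = 53.7287 × 2.30259 = 123.715 s.

123.7 s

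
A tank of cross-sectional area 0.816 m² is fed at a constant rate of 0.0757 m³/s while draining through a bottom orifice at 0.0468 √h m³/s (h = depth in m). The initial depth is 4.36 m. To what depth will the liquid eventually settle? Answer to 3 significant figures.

Unsteady balance on liquid volume: A dh/dt = Q_in − 0.0468 √h. At steady state dh/dt = 0:
Q_in = 0.0468 √h_ss ⇒ √h_ss = 0.0757/0.0468 = 1.6175.
h_ss = 1.6175² = 2.6164 m. (Since h₀ = 4.36 m > h_ss, the level will fall toward this value.)

2.62 m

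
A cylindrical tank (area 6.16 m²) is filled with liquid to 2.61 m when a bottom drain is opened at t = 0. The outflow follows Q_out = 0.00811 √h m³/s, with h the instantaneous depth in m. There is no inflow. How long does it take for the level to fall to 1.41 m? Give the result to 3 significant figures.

With no inflow, A dh/dt = −0.00811 √h.
Separate and integrate: 2(√h − √h₀) = −(0.00811/A) t.
t = 2A(√h₀ − √h)/0.00811 = 2·6.16·(√2.61 − √1.41)/0.00811
  = 12.320 × (1.6155 − 1.1874) / 0.00811 = 650.36 s.

650 s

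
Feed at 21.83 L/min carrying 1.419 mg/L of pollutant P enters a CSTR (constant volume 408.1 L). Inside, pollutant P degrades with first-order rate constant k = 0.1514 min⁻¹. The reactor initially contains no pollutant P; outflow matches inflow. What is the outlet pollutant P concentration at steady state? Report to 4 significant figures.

Species balance: V dC/dt = Q C_in − Q C − k V C.
At steady state: 0 = Q C_in − (Q + kV) C_ss, so C_ss = Q C_in/(Q + kV).
C_ss = 21.83·1.419/(21.83 + 0.1514·408.1) = 30.9768/83.6163 = 0.370463 mg/L.

0.3705 mg/L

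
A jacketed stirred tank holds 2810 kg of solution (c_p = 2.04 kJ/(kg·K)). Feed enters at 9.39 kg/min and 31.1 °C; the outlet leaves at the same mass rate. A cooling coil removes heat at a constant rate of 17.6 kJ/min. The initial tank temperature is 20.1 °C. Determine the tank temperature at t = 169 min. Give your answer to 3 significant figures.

Energy balance: M c_p dT/dt = ṁ c_p (T_in − T) − 17.6.
Rearrange: dT/dt = (T_ss − T)/τ with τ = M/ṁ = 299.25 min and T_ss = T_in − Q̇/(ṁ c_p) = 30.181 °C.
Integrating: T(t) = T_ss + (T₀ − T_ss) e^(−t/τ).
T(169) = 30.181 + (-10.081)·e^(−169/299.25) = 30.181 + (-10.081)·0.56851 = 24.450 °C.

24.4 °C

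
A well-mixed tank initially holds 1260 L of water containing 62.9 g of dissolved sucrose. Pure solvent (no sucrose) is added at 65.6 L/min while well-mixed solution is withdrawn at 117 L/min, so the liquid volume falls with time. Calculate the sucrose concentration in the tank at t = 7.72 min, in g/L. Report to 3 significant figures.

0.0308 g/L

Total volume: dV/dt = Q_in − Q_out = -51.400 L/min, so V(t) = 1260 − 51.400 t and V(7.72) = 863.19 L.
No sucrose enters, so dm/dt = −Q_out · (m/V).
dm/m = −Q_out dt/(V₀ − 51.400 t); integrating gives ln(m/m₀) = −(Q_out/(Q_in−Q_out)) ln(V/V₀).
m = m₀ (V₀/V)^(Q_out/(Q_in−Q_out)) = 62.9 × (1260/863.19)^(-2.2763) = 26.592 g.
C = m/V = 26.592/863.19 = 0.030806 g/L.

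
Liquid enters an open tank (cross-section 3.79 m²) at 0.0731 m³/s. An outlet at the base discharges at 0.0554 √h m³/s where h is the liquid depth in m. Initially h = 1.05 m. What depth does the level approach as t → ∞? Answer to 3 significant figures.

1.74 m

A dh/dt = Q_in − 0.0554 √h. Steady state requires inflow = outflow:
Q_in = 0.0554 √h_ss ⇒ √h_ss = 0.0731/0.0554 = 1.3195.
h_ss = 1.3195² = 1.7411 m. (Since h₀ = 1.05 m < h_ss, the level will rise toward this value.)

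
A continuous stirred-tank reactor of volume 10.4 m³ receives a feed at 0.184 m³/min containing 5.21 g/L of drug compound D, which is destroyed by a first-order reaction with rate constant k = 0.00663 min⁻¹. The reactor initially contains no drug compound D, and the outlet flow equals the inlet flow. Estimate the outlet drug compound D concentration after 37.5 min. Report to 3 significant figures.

2.27 g/L

Species balance: V dC/dt = Q C_in − Q C − k V C.
This is linear with rate a = Q/V + k = 0.024322 min⁻¹.
C_ss = Q C_in/(Q + kV) = 3.7898 g/L; C(t) = C_ss + (C₀ − C_ss) e^(−a t).
C(37.5) = 3.7898 + (-3.7898)·e^(−0.024322·37.5) = 3.7898 + (-3.7898)·0.40169 = 2.2675 g/L.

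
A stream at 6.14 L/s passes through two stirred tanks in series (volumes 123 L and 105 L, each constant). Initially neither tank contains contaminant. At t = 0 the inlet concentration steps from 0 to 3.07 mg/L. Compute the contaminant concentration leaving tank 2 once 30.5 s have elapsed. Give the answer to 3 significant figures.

Time constants: τᵢ = Vᵢ/Q for each well-mixed tank.
τ₁ = 123/6.14 = 20.033 s; τ₂ = 105/6.14 = 17.101 s.
Solving the cascade with C₁(0)=C₂(0)=0 gives C₂(t) = C_in[1 − (τ₁ e^(−t/τ₁) − τ₂ e^(−t/τ₂))/(τ₁ − τ₂)].
At t = 30.5: e^(−t/τ₁) = 0.21816, e^(−t/τ₂) = 0.16804.
C₂ = 3.07·[1 − (20.033·0.21816 − 17.101·0.16804)/(2.9316)] = 3.07·0.48949 = 1.5027 mg/L.

1.50 mg/L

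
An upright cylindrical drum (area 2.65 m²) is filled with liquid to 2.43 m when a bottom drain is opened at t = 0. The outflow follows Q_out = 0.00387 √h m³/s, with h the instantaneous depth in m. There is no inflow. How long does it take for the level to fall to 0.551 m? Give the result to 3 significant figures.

With no inflow, A dh/dt = −0.00387 √h.
∫ h^(−1/2) dh = −(0.00387/A) ∫ dt, giving 2√h = 2√h₀ − (0.00387/A) t.
t = 2A(√h₀ − √h)/0.00387 = 2·2.65·(√2.43 − √0.551)/0.00387
  = 5.3000 × (1.5588 − 0.74229) / 0.00387 = 1118.3 s.

1120 s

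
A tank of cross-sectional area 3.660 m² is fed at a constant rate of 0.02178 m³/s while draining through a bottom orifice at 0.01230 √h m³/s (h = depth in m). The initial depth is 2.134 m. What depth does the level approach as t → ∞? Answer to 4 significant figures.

Level balance: A dh/dt = 0.02178 − 0.01230 √h. Setting dh/dt = 0:
Q_in = 0.01230 √h_ss ⇒ √h_ss = 0.02178/0.01230 = 1.77073.
h_ss = 1.77073² = 3.13549 m. (Since h₀ = 2.134 m < h_ss, the level will rise toward this value.)

3.135 m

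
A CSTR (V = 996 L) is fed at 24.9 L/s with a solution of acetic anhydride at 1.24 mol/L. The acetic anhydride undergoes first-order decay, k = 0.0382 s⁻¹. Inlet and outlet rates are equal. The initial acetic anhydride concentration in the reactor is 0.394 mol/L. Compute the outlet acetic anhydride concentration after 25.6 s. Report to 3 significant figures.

0.471 mol/L

V dC/dt = Q(C_in − C) − k V C.
dC/dt = (Q/V) C_in − (Q/V + k) C; effective rate a = Q/V + k = 0.025000 + 0.0382 = 0.063200 s⁻¹.
C_ss = Q C_in/(Q + kV) = 0.49051 mol/L; C(t) = C_ss + (C₀ − C_ss) e^(−a t).
C(25.6) = 0.49051 + (-0.096506)·e^(−0.063200·25.6) = 0.49051 + (-0.096506)·0.19831 = 0.47137 mol/L.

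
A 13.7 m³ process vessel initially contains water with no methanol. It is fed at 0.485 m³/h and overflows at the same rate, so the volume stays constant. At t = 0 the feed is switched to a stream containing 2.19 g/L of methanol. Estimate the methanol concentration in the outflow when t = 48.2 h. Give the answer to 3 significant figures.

1.79 g/L

Mass balance on the solute (V constant): V dC/dt = Q(C_in − C).
So dC/dt = (C_in − C)/τ with τ = V/Q = 13.7/0.485 = 28.247 h.
Integrating: C(t) = C_in + (C₀ − C_in) e^(−t/τ).
C(48.2) = 2.19 + (0 − 2.19)·e^(−48.2/28.247) = 2.19 + (-2.1900)·0.18153 = 1.7925 g/L.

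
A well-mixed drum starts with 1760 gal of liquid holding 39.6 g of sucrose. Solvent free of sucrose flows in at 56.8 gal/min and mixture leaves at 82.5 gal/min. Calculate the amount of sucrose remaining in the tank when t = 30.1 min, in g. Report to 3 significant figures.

Total volume: dV/dt = Q_in − Q_out = -25.700 gal/min, so V(t) = 1760 − 25.700 t and V(30.1) = 986.43 gal.
Species balance (pure solvent in): dm/dt = −Q_out · m/V(t).
Separate: dm/m = −Q_out dt/V(t) ⇒ ln(m/m₀) = −(Q_out/(Q_in−Q_out)) ln(V/V₀).
m = m₀ (V₀/V)^(Q_out/(Q_in−Q_out)) = 39.6 × (1760/986.43)^(-3.2101) = 6.1734 g.

6.17 g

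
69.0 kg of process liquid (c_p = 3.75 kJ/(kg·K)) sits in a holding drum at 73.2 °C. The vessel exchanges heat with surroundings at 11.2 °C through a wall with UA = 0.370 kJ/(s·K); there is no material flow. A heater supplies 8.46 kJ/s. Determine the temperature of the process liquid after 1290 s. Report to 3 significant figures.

40.3 °C

First-law balance (no shaft work): M c_p dT/dt = −UA(T − T_amb) + Q̇.
dT/dt = (T_ss − T)/τ with T_ss = T_amb + Q̇/UA = 11.2 + 8.46/0.370 = 34.065 °C, τ = M c_p/UA = 69.0·3.75/0.370 = 699.32 s.
T approaches T_ss exponentially: T(t) = T_ss + (T₀ − T_ss) e^(−t/τ).
T(1290) = 34.065 + (39.135)·0.15808 = 40.251 °C.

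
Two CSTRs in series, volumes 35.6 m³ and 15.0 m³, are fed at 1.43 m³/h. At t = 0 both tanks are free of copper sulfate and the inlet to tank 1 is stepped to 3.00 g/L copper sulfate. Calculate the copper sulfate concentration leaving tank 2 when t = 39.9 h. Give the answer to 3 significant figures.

2.00 g/L

Time constants: τᵢ = Vᵢ/Q for each well-mixed tank.
τ₁ = 35.6/1.43 = 24.895 h; τ₂ = 15.0/1.43 = 10.490 h.
Tank 1: C₁ = C_in(1 − e^(−t/τ₁)). Tank 2 (τ₁ ≠ τ₂): C₂ = C_in[1 − (τ₁ e^(−t/τ₁) − τ₂ e^(−t/τ₂))/(τ₁ − τ₂)].
At t = 39.9: e^(−t/τ₁) = 0.20135, e^(−t/τ₂) = 0.022286.
C₂ = 3.00·[1 − (24.895·0.20135 − 10.490·0.022286)/(14.406)] = 3.00·0.66827 = 2.0048 g/L.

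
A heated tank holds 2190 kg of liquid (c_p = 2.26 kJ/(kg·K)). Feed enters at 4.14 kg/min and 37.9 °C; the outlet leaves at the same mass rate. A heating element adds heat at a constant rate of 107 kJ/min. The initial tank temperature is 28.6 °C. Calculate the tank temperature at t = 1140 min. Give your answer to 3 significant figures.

46.9 °C

M c_p dT/dt = ṁ c_p (T_in − T) + Q̇.
Rearrange: dT/dt = (T_ss − T)/τ with τ = M/ṁ = 528.99 min and T_ss = T_in + Q̇/(ṁ c_p) = 49.336 °C.
Integrating: T(t) = T_ss + (T₀ − T_ss) e^(−t/τ).
T(1140) = 49.336 + (-20.736)·e^(−1140/528.99) = 49.336 + (-20.736)·0.11590 = 46.933 °C.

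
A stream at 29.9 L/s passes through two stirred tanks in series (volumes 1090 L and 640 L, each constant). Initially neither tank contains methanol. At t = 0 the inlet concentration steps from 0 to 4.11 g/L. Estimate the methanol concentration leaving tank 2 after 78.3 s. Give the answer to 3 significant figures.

Species balance on tank i: dCᵢ/dt = (Cᵢ₋₁ − Cᵢ)/τᵢ with τᵢ = Vᵢ/Q.
τ₁ = 1090/29.9 = 36.455 s; τ₂ = 640/29.9 = 21.405 s.
Tank 1: C₁ = C_in(1 − e^(−t/τ₁)). Tank 2 (τ₁ ≠ τ₂): C₂ = C_in[1 − (τ₁ e^(−t/τ₁) − τ₂ e^(−t/τ₂))/(τ₁ − τ₂)].
At t = 78.3: e^(−t/τ₁) = 0.11673, e^(−t/τ₂) = 0.025782.
C₂ = 4.11·[1 − (36.455·0.11673 − 21.405·0.025782)/(15.050)] = 4.11·0.75391 = 3.0986 g/L.

3.10 g/L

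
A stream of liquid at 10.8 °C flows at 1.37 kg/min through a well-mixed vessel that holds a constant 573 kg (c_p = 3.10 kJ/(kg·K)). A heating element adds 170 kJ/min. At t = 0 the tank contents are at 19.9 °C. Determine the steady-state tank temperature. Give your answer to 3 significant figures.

50.8 °C

M c_p dT/dt = ṁ c_p (T_in − T) + Q̇.
At steady state dT/dt = 0 ⇒ T_ss = T_in + Q̇/(ṁ c_p) = 10.8 + 170/(1.37·3.10) = 50.828 °C.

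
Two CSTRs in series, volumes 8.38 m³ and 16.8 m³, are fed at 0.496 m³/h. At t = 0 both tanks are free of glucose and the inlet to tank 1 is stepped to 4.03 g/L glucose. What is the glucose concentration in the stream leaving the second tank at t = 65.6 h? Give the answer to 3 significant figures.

Each tank obeys Vᵢ dCᵢ/dt = Q(Cᵢ₋₁ − Cᵢ), so τᵢ = Vᵢ/Q.
τ₁ = 8.38/0.496 = 16.895 h; τ₂ = 16.8/0.496 = 33.871 h.
Solving the cascade with C₁(0)=C₂(0)=0 gives C₂(t) = C_in[1 − (τ₁ e^(−t/τ₁) − τ₂ e^(−t/τ₂))/(τ₁ − τ₂)].
At t = 65.6: e^(−t/τ₁) = 0.020594, e^(−t/τ₂) = 0.14417.
C₂ = 4.03·[1 − (16.895·0.020594 − 33.871·0.14417)/(-16.976)] = 4.03·0.73284 = 2.9533 g/L.

2.95 g/L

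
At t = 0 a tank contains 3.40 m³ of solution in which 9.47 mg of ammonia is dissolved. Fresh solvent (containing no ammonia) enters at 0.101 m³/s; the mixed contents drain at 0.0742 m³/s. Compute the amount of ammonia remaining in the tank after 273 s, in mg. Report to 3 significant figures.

0.394 mg

Total volume: dV/dt = Q_in − Q_out = 0.026800 m³/s, so V(t) = 3.40 + 0.026800 t and V(273) = 10.716 m³.
Species balance (pure solvent in): dm/dt = −Q_out · m/V(t).
Separate: dm/m = −Q_out dt/V(t) ⇒ ln(m/m₀) = −(Q_out/(Q_in−Q_out)) ln(V/V₀).
m = m₀ (V₀/V)^(Q_out/(Q_in−Q_out)) = 9.47 × (3.40/10.716)^(2.7687) = 0.39444 mg.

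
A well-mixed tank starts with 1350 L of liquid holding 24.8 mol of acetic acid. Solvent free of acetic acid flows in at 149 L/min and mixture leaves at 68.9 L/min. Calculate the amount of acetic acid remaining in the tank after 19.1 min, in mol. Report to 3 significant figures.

12.9 mol

Let m(t) be the amount of acetic acid. Volume: V(t) = V₀ + (Q_in − Q_out) t = 1350 + 80.100 t; V(19.1) = 2879.9 L.
Solute balance: dm/dt = 0 − Q_out C = −Q_out m/V(t).
Separate: dm/m = −Q_out dt/V(t) ⇒ ln(m/m₀) = −(Q_out/(Q_in−Q_out)) ln(V/V₀).
m = m₀ (V₀/V)^(Q_out/(Q_in−Q_out)) = 24.8 × (1350/2879.9)^(0.86017) = 12.925 mol.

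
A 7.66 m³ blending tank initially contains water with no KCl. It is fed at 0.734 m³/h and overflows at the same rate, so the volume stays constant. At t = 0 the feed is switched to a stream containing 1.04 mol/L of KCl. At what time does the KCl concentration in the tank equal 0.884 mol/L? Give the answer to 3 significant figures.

19.8 h

Accumulation = in − out for the solute gives V dC/dt = Q(C_in − C), so τ = V/Q = 10.436 h.
C(t) = C_in + (C₀ − C_in) e^(−t/τ). Set C = 0.884 and solve for t:
e^(−t/τ) = (C − C_in)/(C₀ − C_in) = (0.884 − 1.04)/(0 − 1.04) = 0.15000
t = −τ ln(…) = 10.436 × 1.8971 = 19.798 h.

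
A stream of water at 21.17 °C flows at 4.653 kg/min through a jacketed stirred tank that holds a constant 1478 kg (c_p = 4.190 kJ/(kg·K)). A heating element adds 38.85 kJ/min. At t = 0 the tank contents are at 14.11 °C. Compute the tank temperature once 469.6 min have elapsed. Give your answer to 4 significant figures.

First-law balance (no shaft work): M c_p dT/dt = ṁ c_p (T_in − T) + 38.85.
τ = M/ṁ = 317.645 min; T_ss = T_in + Q̇/(ṁ c_p) = 21.17 + 38.85/(4.653·4.190) = 23.1627 °C.
Solution: T(t) = T_ss + (T₀ − T_ss) e^(−t/τ).
T(469.6) = 23.1627 + (-9.05271)·e^(−469.6/317.645) = 23.1627 + (-9.05271)·0.228006 = 21.0986 °C.

21.10 °C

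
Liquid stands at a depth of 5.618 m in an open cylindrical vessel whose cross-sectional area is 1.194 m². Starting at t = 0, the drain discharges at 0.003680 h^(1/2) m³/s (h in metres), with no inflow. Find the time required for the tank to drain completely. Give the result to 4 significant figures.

1538 s

With no inflow, A dh/dt = −0.003680 √h.
This is separable: 2 d(√h)/dt = −0.003680/A, so √h = √h₀ − (0.003680/(2A)) t.
Set h = 0: 2√h₀ = (0.003680/A) t_empty ⇒ t_empty = 2A√h₀/0.003680.
t_empty = 2·1.194·√5.618/0.003680 = 2.38800·2.37023/0.003680 = 1538.07 s.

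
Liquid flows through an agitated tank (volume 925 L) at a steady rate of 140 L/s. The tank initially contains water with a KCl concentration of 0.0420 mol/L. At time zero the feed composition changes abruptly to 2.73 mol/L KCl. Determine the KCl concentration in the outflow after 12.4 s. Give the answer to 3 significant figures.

2.32 mol/L

Mass balance on the solute (V constant): V dC/dt = Q(C_in − C).
Rewrite as dC/dt + C/τ = C_in/τ, τ = V/Q = 6.6071 s.
Solution: C(t) = C_in + (C₀ − C_in) e^(−t/τ).
C(12.4) = 2.73 + (0.0420 − 2.73)·e^(−12.4/6.6071) = 2.73 + (-2.6880)·0.15309 = 2.3185 mol/L.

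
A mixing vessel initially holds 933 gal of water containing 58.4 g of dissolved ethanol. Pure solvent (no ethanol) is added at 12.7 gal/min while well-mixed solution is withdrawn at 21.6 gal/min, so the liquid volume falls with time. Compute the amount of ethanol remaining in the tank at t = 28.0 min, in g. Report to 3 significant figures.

27.5 g

Total volume: dV/dt = Q_in − Q_out = -8.9000 gal/min, so V(t) = 933 − 8.9000 t and V(28.0) = 683.80 gal.
Species balance (pure solvent in): dm/dt = −Q_out · m/V(t).
dm/m = −Q_out dt/(V₀ − 8.9000 t); integrating gives ln(m/m₀) = −(Q_out/(Q_in−Q_out)) ln(V/V₀).
m = m₀ (V₀/V)^(Q_out/(Q_in−Q_out)) = 58.4 × (933/683.80)^(-2.4270) = 27.472 g.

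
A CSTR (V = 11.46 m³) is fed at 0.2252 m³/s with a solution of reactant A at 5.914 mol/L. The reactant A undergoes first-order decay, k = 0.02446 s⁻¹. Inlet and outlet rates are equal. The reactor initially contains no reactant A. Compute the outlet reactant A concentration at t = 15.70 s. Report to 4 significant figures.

1.317 mol/L

Accumulation = in − out − consumed: V dC/dt = Q C_in − Q C − k V C.
This is linear with rate a = Q/V + k = 0.0441110 s⁻¹.
C_ss = Q C_in/(Q + kV) = 2.63462 mol/L; C(t) = C_ss + (C₀ − C_ss) e^(−a t).
C(15.70) = 2.63462 + (-2.63462)·e^(−0.0441110·15.70) = 2.63462 + (-2.63462)·0.500303 = 1.31651 mol/L.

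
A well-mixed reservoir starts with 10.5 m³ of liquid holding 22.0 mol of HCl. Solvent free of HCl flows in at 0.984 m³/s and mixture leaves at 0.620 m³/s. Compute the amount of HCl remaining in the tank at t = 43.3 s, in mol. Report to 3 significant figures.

4.62 mol

Let m(t) be the amount of HCl. Volume: V(t) = V₀ + (Q_in − Q_out) t = 10.5 + 0.36400 t; V(43.3) = 26.261 m³.
No HCl enters, so dm/dt = −Q_out · (m/V).
dm/m = −Q_out dt/(V₀ + 0.36400 t); integrating gives ln(m/m₀) = −(Q_out/(Q_in−Q_out)) ln(V/V₀).
m = m₀ (V₀/V)^(Q_out/(Q_in−Q_out)) = 22.0 × (10.5/26.261)^(1.7033) = 4.6163 mol.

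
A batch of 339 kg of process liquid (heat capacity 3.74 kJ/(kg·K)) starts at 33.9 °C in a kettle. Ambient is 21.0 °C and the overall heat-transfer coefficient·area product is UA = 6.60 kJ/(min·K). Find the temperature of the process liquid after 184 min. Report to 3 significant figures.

26.0 °C

Lumped-capacitance energy balance: M c_p dT/dt = UA(T_amb − T).
dT/dt = (T_ss − T)/τ with T_ss = T_amb = 21.000 °C, τ = M c_p/UA = 339·3.74/6.60 = 192.10 min.
T approaches T_ss exponentially: T(t) = T_ss + (T₀ − T_ss) e^(−t/τ).
T(184) = 21.000 + (12.900)·0.38372 = 25.950 °C.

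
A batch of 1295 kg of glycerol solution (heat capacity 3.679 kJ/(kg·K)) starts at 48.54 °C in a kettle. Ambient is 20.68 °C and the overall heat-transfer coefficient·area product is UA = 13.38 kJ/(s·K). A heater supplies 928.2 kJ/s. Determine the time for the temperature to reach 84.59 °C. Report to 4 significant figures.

M c_p dT/dt = −UA(T − T_amb) + Q̇.
τ = M c_p/UA = 356.077 s; T_ss = T_amb + Q̇/UA = 20.68 + 928.2/13.38 = 90.0522 °C.
T(t) = T_ss + (T₀ − T_ss)e^(−t/τ); set T = 84.59:
t = −τ ln[(T − T_ss)/(T₀ − T_ss)] = −356.077 · ln(0.131581) = 722.172 s.

722.2 s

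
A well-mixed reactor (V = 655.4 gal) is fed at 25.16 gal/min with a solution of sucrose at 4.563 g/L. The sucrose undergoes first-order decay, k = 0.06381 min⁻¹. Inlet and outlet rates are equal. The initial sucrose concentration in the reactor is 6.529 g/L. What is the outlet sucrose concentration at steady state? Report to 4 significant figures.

1.714 g/L

V dC/dt = Q(C_in − C) − k V C.
Steady state (dC/dt = 0): C_ss = Q C_in/(Q + kV) = C_in/(1 + kV/Q).
C_ss = 25.16·4.563/(25.16 + 0.06381·655.4) = 114.805/66.9811 = 1.71399 g/L.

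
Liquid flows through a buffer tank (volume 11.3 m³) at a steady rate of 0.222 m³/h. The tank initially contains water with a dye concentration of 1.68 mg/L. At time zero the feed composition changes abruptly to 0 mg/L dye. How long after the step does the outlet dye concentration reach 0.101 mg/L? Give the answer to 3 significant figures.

Species balance: V dC/dt = Q(C_in − C) ⇒ τ = V/Q = 50.901 h.
C(t) = C_in + (C₀ − C_in) e^(−t/τ). Set C = 0.101 and solve for t:
e^(−t/τ) = (C − C_in)/(C₀ − C_in) = (0.101 − 0)/(1.68 − 0) = 0.060119
t = −τ ln(…) = 50.901 × 2.8114 = 143.10 h.

143 h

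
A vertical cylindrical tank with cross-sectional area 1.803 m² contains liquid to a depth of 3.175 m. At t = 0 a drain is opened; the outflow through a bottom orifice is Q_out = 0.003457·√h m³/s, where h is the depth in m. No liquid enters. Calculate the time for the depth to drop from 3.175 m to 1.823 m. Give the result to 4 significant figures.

450.3 s

With no inflow, A dh/dt = −0.003457 √h.
This is separable: 2 d(√h)/dt = −0.003457/A, so √h = √h₀ − (0.003457/(2A)) t.
t = 2A(√h₀ − √h)/0.003457 = 2·1.803·(√3.175 − √1.823)/0.003457
  = 3.60600 × (1.78185 − 1.35019) / 0.003457 = 450.273 s.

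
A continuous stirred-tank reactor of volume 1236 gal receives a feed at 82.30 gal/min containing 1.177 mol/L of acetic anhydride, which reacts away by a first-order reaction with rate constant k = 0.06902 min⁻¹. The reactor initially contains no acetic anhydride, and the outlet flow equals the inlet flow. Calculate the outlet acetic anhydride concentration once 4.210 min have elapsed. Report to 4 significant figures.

V dC/dt = Q(C_in − C) − k V C.
This is linear with rate a = Q/V + k = 0.135606 min⁻¹.
C_ss = Q C_in/(Q + kV) = 0.577936 mol/L; C(t) = C_ss + (C₀ − C_ss) e^(−a t).
C(4.210) = 0.577936 + (-0.577936)·e^(−0.135606·4.210) = 0.577936 + (-0.577936)·0.565017 = 0.251393 mol/L.

0.2514 mol/L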